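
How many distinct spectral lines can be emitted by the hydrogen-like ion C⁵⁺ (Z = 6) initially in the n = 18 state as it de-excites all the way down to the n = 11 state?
28

The electron can occupy levels n = 11, 12, ..., 18 during de-excitation — that is m = 18 - 11 + 1 = 8 distinct levels.

The number of distinct spectral lines equals the number of ways to choose 2 of these m levels (each pair gives one possible emission transition):

Number of lines = m(m-1)/2 = 8×7/2 = 28

These correspond to all possible transitions between the 8 levels:
18 → 17, 18 → 16, 18 → 15, 18 → 14, 18 → 13, 18 → 12, 18 → 11, 17 → 16...

Each transition produces a photon with a unique energy (and thus wavelength). This count does not depend on Z.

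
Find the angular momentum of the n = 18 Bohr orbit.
1.8982e-33 J·s (or 18ℏ)

In the Bohr model, angular momentum is quantized:
L = nℏ

where ℏ = h/(2π) = 1.054572e-34 J·s

For n = 18:
L = 18 × 1.054572e-34 J·s
L = 1.8982e-33 J·s

This can also be written as L = 18ℏ.
The angular momentum is an integer multiple of the reduced Planck constant.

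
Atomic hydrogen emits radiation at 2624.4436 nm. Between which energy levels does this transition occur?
n = 6 → n = 4

First, find the photon energy from the wavelength (hc = 1239.84 eV·nm):
E = hc/λ = 1239.84 eV·nm / 2624.4436 nm = 0.47242014 eV

The energy levels of hydrogen satisfy E_n = -13.6057 / n² eV, so an emission n_i → n_f releases
ΔE = 13.6057 × (1/n_f² − 1/n_i²) eV.

Setting ΔE equal to the photon energy:
1/n_f² − 1/n_i² = 0.47242014 / 13.6057 = 0.034722222

Since 1/n_i² must be positive, we need 1/n_f² > 0.034722222, i.e. n_f ≤ 5. For each allowed n_f, solve n_i = (1/n_f² − 0.034722222)^(−1/2) and check whether it is a whole number:
  n_f = 1: 1/n_i² = 1.000000000 − 0.034722222 = 0.965277778 → n_i = 1.018  (not an integer) ✗
  n_f = 2: 1/n_i² = 0.250000000 − 0.034722222 = 0.215277778 → n_i = 2.155  (not an integer) ✗
  n_f = 3: 1/n_i² = 0.111111111 − 0.034722222 = 0.076388889 → n_i = 3.618  (not an integer) ✗
  n_f = 4: 1/n_i² = 0.062500000 − 0.034722222 = 0.027777778 → n_i = 6.000  → integer, n_i = 6 ✓
  n_f = 5: 1/n_i² = 0.040000000 − 0.034722222 = 0.005277778 → n_i = 13.765  (not an integer) ✗

Only n_f = 4 gives an integer upper level, n_i = 6.

The transition is from n = 6 to n = 4 (emission).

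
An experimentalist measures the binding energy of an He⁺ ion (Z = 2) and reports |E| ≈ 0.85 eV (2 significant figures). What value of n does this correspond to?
n = 8

The exact energy levels follow E_n = -13.6057 Z² / n² eV with Z = 2.

The measured value (-0.85 eV) is reported to only 2 significant figures, so we must test candidate n values and see which one matches to that precision.

Candidate energies:
  n = 6:  E = -13.6057 × 2² / 6² = -1.511744 eV
  n = 7:  E = -13.6057 × 2² / 7² = -1.110669 eV
  n = 8:  E = -13.6057 × 2² / 8² = -0.850356 eV  ← matches
  n = 9:  E = -13.6057 × 2² / 9² = -0.671886 eV
  n = 10:  E = -13.6057 × 2² / 10² = -0.544228 eV

Checking against the measurement of -0.85 eV (2 sig figs), only n = 8 agrees:
E_8 = -0.850356 eV, which rounds to -0.85 eV ✓

Therefore n = 8.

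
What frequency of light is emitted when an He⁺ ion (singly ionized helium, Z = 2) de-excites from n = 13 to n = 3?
1.38e+15 Hz

First, find the transition energy:
E_13 = -13.6057 × 2² / 13² = -0.322028 eV
E_3 = -13.6057 × 2² / 3² = -6.046978 eV
|ΔE| = |E_3 - E_13| = 5.724950 eV

Convert to Joules: E = 5.724950 eV × (1.602177 × 10⁻¹⁹ J/eV) = 9.1724e-19 J

Using E = hf:
f = E/h = 9.1724e-19 J / (6.62607 × 10⁻³⁴ J·s)
f = 1.38e+15 Hz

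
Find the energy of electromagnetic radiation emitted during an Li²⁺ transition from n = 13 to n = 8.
1.188738 eV

The energy levels are E_n = -13.6057 Z² eV / n².

Energy at n = 13: E_13 = -13.6057 × 3² / 13² = -0.724563905 eV
Energy at n = 8: E_8 = -13.6057 × 3² / 8² = -1.913301563 eV

For emission (electron falling to lower state), the photon energy is:
E_photon = E_13 - E_8 = |-0.724563905 - (-1.913301563)|
E_photon = 1.188738 eV

This energy is carried away by the emitted photon.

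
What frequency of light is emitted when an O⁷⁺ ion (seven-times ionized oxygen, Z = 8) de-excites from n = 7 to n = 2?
4.83406e+16 Hz

First, find the transition energy:
E_7 = -13.6057 × 8² / 7² = -17.770710 eV
E_2 = -13.6057 × 8² / 2² = -217.691200 eV
|ΔE| = |E_2 - E_7| = 199.920490 eV

Convert to Joules: E = 199.920490 eV × (1.602177 × 10⁻¹⁹ J/eV) = 3.2030801e-17 J

Using E = hf:
f = E/h = 3.2030801e-17 J / (6.62607 × 10⁻³⁴ J·s)
f = 4.83406e+16 Hz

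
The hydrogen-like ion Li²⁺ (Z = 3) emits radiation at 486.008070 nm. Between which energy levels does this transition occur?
n = 12 → n = 6

First, find the photon energy from the wavelength (hc = 1239.84 eV·nm):
E = hc/λ = 1239.84 eV·nm / 486.008070 nm = 2.5510688 eV

The energy levels of Li²⁺ satisfy E_n = -13.6057 × 3² / n² eV, so an emission n_i → n_f releases
ΔE = 13.6057 × 3² × (1/n_f² − 1/n_i²) eV.

Setting ΔE equal to the photon energy:
1/n_f² − 1/n_i² = 2.5510688 / (13.6057 × 3²) = 0.020833334

Since 1/n_i² must be positive, we need 1/n_f² > 0.020833334, i.e. n_f ≤ 6. For each allowed n_f, solve n_i = (1/n_f² − 0.020833334)^(−1/2) and check whether it is a whole number:
  n_f = 1: 1/n_i² = 1.000000000 − 0.020833334 = 0.979166666 → n_i = 1.011  (not an integer) ✗
  n_f = 2: 1/n_i² = 0.250000000 − 0.020833334 = 0.229166666 → n_i = 2.089  (not an integer) ✗
  n_f = 3: 1/n_i² = 0.111111111 − 0.020833334 = 0.090277777 → n_i = 3.328  (not an integer) ✗
  n_f = 4: 1/n_i² = 0.062500000 − 0.020833334 = 0.041666666 → n_i = 4.899  (not an integer) ✗
  n_f = 5: 1/n_i² = 0.040000000 − 0.020833334 = 0.019166666 → n_i = 7.223  (not an integer) ✗
  n_f = 6: 1/n_i² = 0.027777778 − 0.020833334 = 0.006944444 → n_i = 12.000  → integer, n_i = 12 ✓

Only n_f = 6 gives an integer upper level, n_i = 12.

The transition is from n = 12 to n = 6 (emission).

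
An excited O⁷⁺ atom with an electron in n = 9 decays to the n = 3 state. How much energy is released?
86.00146 eV

The energy levels are E_n = -13.6057 Z² eV / n².

Energy at n = 9: E_9 = -13.6057 × 8² / 9² = -10.75018272 eV
Energy at n = 3: E_3 = -13.6057 × 8² / 3² = -96.75164444 eV

For emission (electron falling to lower state), the photon energy is:
E_photon = E_9 - E_3 = |-10.75018272 - (-96.75164444)|
E_photon = 86.00146 eV

This energy is carried away by the emitted photon.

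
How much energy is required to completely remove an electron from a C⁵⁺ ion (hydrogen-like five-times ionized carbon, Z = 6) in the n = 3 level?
54.423 eV

The ionization energy is the energy needed to remove the electron completely (n → ∞).

For a hydrogen-like ion with Z = 6, E_n = -13.6057 Z² / n² eV.

At n = 3: E_3 = -13.6057 × 6² / 3² = -54.422800 eV
At n = ∞: E_∞ = 0 eV

Ionization energy = E_∞ - E_3 = 0 - (-54.422800) = 54.422800 eV
Ionization energy ≈ 54.423 eV

This is also called the binding energy of the electron in state n = 3.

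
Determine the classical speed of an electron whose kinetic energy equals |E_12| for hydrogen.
1.8231e+05 m/s (or 0.06% of c)

The binding energy at n = 12 for hydrogen is:
E_12 = -13.6057/12² = -0.094484028 eV
|E_12| = 0.094484028 eV

Convert to Joules:
KE = 0.094484028 eV × (1.602177 × 10⁻¹⁹ J/eV) = 1.513801e-20 J

Using KE = ½mv²:
v = √(2·KE/m_e)
v = √(2 × 1.513801e-20 J / 9.10938 × 10⁻³¹ kg)
v = 1.8231e+05 m/s

This is approximately 0.06% the speed of light.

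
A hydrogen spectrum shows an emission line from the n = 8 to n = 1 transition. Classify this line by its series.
Lyman series

The spectral series in hydrogen are named based on the final (lower) energy level:
- Lyman series: n_final = 1 (ultraviolet)
- Balmer series: n_final = 2 (visible/near-UV)
- Paschen series: n_final = 3 (infrared)
- Brackett series: n_final = 4 (infrared)
- Pfund series: n_final = 5 (far infrared)

Since this transition ends at n = 1, it belongs to the Lyman series.

For reference, this 8 → 1 line has photon energy
ΔE = 13.6057 eV × (1/1² - 1/8²) = 13.3931 eV,
corresponding to wavelength λ = hc/ΔE = 1239.84 eV·nm / 13.3931 eV = 92.57 nm in the ultraviolet region.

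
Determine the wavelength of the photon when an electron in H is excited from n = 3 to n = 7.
1004.67 nm

First, find the transition energy using E_n = -13.6057 / n² eV:
E_3 = -13.6057 / 3² = -1.5117444 eV
E_7 = -13.6057 / 7² = -0.2776673 eV

Photon energy: |ΔE| = |E_7 - E_3| = 1.2340771 eV

Convert to wavelength using E = hc/λ with hc = 1239.84 eV·nm:
λ = hc/E = 1239.84 eV·nm / 1.2340771 eV
λ = 1004.67 nm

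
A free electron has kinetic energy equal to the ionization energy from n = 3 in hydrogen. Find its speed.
7.292e+05 m/s (or 0.24325% of c)

The binding energy at n = 3 for hydrogen is:
E_3 = -13.6057/3² = -1.5117444 eV
|E_3| = 1.5117444 eV

Convert to Joules:
KE = 1.5117444 eV × (1.602177 × 10⁻¹⁹ J/eV) = 2.42208e-19 J

Using KE = ½mv²:
v = √(2·KE/m_e)
v = √(2 × 2.42208e-19 J / 9.10938 × 10⁻³¹ kg)
v = 7.292e+05 m/s

This is approximately 0.24325% the speed of light.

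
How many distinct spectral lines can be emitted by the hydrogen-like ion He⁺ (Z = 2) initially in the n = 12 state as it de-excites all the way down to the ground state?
66

The electron can occupy levels n = 1, 2, ..., 12 during de-excitation — that is m = 12 - 1 + 1 = 12 distinct levels.

The number of distinct spectral lines equals the number of ways to choose 2 of these m levels (each pair gives one possible emission transition):

Number of lines = m(m-1)/2 = 12×11/2 = 66

These correspond to all possible transitions between the 12 levels:
12 → 11, 12 → 10, 12 → 9, 12 → 8, 12 → 7, 12 → 6, 12 → 5, 12 → 4...

Each transition produces a photon with a unique energy (and thus wavelength). This count does not depend on Z.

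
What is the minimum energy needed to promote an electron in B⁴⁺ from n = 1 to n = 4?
318.884 eV

The energy levels of a hydrogen-like atom are E_n = -13.6057 Z² eV / n².

Energy at n = 1: E_1 = -13.6057 × 5² / 1² = -340.142500 eV
Energy at n = 4: E_4 = -13.6057 × 5² / 4² = -21.258906 eV

The excitation energy is the difference:
ΔE = E_4 - E_1
ΔE = -21.258906 - (-340.142500)
ΔE = 318.884 eV

Since this is positive, energy must be absorbed (photon absorption).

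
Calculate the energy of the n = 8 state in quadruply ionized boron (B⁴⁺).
-5.315 eV

For hydrogen-like ions, the energy levels scale with Z²:
E_n = -13.6057 Z² / n² eV

For B⁴⁺ (Z = 5) at n = 8:
E_8 = -13.6057 × 5² / 8²
E_8 = -13.6057 × 25 / 64
E_8 = -340.1425 / 64
E_8 = -5.315 eV

The energy is 25 times more negative than hydrogen at the same n due to the stronger nuclear charge.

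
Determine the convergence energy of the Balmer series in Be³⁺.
54.423 eV

The series limit corresponds to the transition from n = ∞ to n = 2.
This is the highest energy (shortest wavelength) transition in the Balmer series.

E_∞ = 0 eV
E_2 = -13.6057 × 4² / 2² = -54.423 eV

Energy at series limit:
ΔE = E_∞ - E_2 = 0 - (-54.423) = 54.423 eV

This energy equals the ionization energy from the n = 2 state of Be³⁺.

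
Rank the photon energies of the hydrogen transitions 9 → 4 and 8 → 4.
9 → 4

Calculate the energy for each transition:

Transition 9 → 4:
ΔE₁ = |E_4 - E_9| = |-13.6057/4² - (-13.6057/9²)|
ΔE₁ = |-0.85035625000 - (-0.16797160494)| = 0.68238465 eV

Transition 8 → 4:
ΔE₂ = |E_4 - E_8| = |-13.6057/4² - (-13.6057/8²)|
ΔE₂ = |-0.85035625000 - (-0.21258906250)| = 0.63776719 eV

Since 0.68238465 eV > 0.63776719 eV, the transition 9 → 4 emits the more energetic photon.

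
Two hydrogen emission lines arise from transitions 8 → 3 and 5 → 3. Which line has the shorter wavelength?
8 → 3

Calculate the energy for each transition:

Transition 8 → 3:
ΔE₁ = |E_3 - E_8| = |-13.6057/3² - (-13.6057/8²)|
ΔE₁ = |-1.5117444444 - (-0.2125890625)| = 1.2991554 eV

Transition 5 → 3:
ΔE₂ = |E_3 - E_5| = |-13.6057/3² - (-13.6057/5²)|
ΔE₂ = |-1.5117444444 - (-0.5442280000)| = 0.9675164 eV

Since 1.2991554 eV > 0.9675164 eV, the transition 8 → 3 emits the more energetic photon.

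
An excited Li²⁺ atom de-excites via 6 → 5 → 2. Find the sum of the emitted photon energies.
27.211 eV

The energy levels of Li²⁺ are E_n = -13.6057 × 3² / n² eV.

First transition (6 → 5):
ΔE₁ = |E_5 - E_6|
ΔE₁ = |-4.898052000 - (-3.401425000)| = 1.496627 eV

Second transition (5 → 2):
ΔE₂ = |E_2 - E_5|
ΔE₂ = |-30.612825000 - (-4.898052000)| = 25.714773 eV

Total energy released:
E_total = ΔE₁ + ΔE₂ = 1.496627 + 25.714773 = 27.211 eV

Note: This equals the direct transition 6 → 2: 27.211 eV ✓
Energy is conserved regardless of the path taken.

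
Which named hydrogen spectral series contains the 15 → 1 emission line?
Lyman series

The spectral series in hydrogen are named based on the final (lower) energy level:
- Lyman series: n_final = 1 (ultraviolet)
- Balmer series: n_final = 2 (visible/near-UV)
- Paschen series: n_final = 3 (infrared)
- Brackett series: n_final = 4 (infrared)
- Pfund series: n_final = 5 (far infrared)

Since this transition ends at n = 1, it belongs to the Lyman series.

For reference, this 15 → 1 line has photon energy
ΔE = 13.6057 eV × (1/1² - 1/15²) = 13.5452 eV,
corresponding to wavelength λ = hc/ΔE = 1239.84 eV·nm / 13.5452 eV = 91.53 nm in the ultraviolet region.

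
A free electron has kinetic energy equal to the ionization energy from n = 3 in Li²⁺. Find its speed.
2.19e+06 m/s (or 0.730% of c)

The binding energy at n = 3 for Li²⁺ is:
E_3 = -13.6057 × 3²/3² = -13.60570 eV
|E_3| = 13.60570 eV

Convert to Joules:
KE = 13.60570 eV × (1.602177 × 10⁻¹⁹ J/eV) = 2.1799e-18 J

Using KE = ½mv²:
v = √(2·KE/m_e)
v = √(2 × 2.1799e-18 J / 9.10938 × 10⁻³¹ kg)
v = 2.19e+06 m/s

This is approximately 0.730% the speed of light.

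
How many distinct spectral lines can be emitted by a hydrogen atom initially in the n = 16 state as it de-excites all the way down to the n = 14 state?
3

The electron can occupy levels n = 14, 15, ..., 16 during de-excitation — that is m = 16 - 14 + 1 = 3 distinct levels.

The number of distinct spectral lines equals the number of ways to choose 2 of these m levels (each pair gives one possible emission transition):

Number of lines = m(m-1)/2 = 3×2/2 = 3

These correspond to all possible transitions between the 3 levels:
16 → 15, 16 → 14, 15 → 14

Each transition produces a photon with a unique energy (and thus wavelength). This count does not depend on Z.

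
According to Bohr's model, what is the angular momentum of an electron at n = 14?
1.4764e-33 J·s (or 14ℏ)

In the Bohr model, angular momentum is quantized:
L = nℏ

where ℏ = h/(2π) = 1.054572e-34 J·s

For n = 14:
L = 14 × 1.054572e-34 J·s
L = 1.4764e-33 J·s

This can also be written as L = 14ℏ.
The angular momentum is an integer multiple of the reduced Planck constant.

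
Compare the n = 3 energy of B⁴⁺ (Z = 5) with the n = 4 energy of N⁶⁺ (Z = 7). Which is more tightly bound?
N⁶⁺ at n = 4 (E = -41.6675 eV)

Using E_n = -13.6057 Z² / n² eV:

B⁴⁺ (Z = 5) at n = 3:
E = -13.6057 × 5² / 3² = -13.6057 × 25 / 9 = -37.7936111 eV

N⁶⁺ (Z = 7) at n = 4:
E = -13.6057 × 7² / 4² = -13.6057 × 49 / 16 = -41.6674563 eV

Since -41.6674563 eV < -37.7936111 eV,
N⁶⁺ at n = 4 is more tightly bound (requires more energy to ionize).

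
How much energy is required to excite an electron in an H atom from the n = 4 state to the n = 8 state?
0.63777 eV

The energy levels of a hydrogen-like atom are E_n = -13.6057 eV / n².

Energy at n = 4: E_4 = -13.6057 / 4² = -0.85035625 eV
Energy at n = 8: E_8 = -13.6057 / 8² = -0.21258906 eV

The excitation energy is the difference:
ΔE = E_8 - E_4
ΔE = -0.21258906 - (-0.85035625)
ΔE = 0.63777 eV

Since this is positive, energy must be absorbed (photon absorption).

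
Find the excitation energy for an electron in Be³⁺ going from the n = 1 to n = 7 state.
213.25 eV

The energy levels of a hydrogen-like atom are E_n = -13.6057 Z² eV / n².

Energy at n = 1: E_1 = -13.6057 × 4² / 1² = -217.69120 eV
Energy at n = 7: E_7 = -13.6057 × 4² / 7² = -4.44268 eV

The excitation energy is the difference:
ΔE = E_7 - E_1
ΔE = -4.44268 - (-217.69120)
ΔE = 213.25 eV

Since this is positive, energy must be absorbed (photon absorption).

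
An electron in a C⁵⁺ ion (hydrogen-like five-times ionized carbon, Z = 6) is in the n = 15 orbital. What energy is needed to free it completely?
2.17691 eV

The ionization energy is the energy needed to remove the electron completely (n → ∞).

For a hydrogen-like ion with Z = 6, E_n = -13.6057 Z² / n² eV.

At n = 15: E_15 = -13.6057 × 6² / 15² = -2.17691200 eV
At n = ∞: E_∞ = 0 eV

Ionization energy = E_∞ - E_15 = 0 - (-2.17691200) = 2.17691200 eV
Ionization energy ≈ 2.17691 eV

This is also called the binding energy of the electron in state n = 15.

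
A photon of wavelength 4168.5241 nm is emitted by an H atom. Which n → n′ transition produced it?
n = 13 → n = 6

First, find the photon energy from the wavelength (hc = 1239.84 eV·nm):
E = hc/λ = 1239.84 eV·nm / 4168.5241 nm = 0.29742901 eV

The energy levels of hydrogen satisfy E_n = -13.6057 / n² eV, so an emission n_i → n_f releases
ΔE = 13.6057 × (1/n_f² − 1/n_i²) eV.

Setting ΔE equal to the photon energy:
1/n_f² − 1/n_i² = 0.29742901 / 13.6057 = 0.021860618

Since 1/n_i² must be positive, we need 1/n_f² > 0.021860618, i.e. n_f ≤ 6. For each allowed n_f, solve n_i = (1/n_f² − 0.021860618)^(−1/2) and check whether it is a whole number:
  n_f = 1: 1/n_i² = 1.000000000 − 0.021860618 = 0.978139382 → n_i = 1.011  (not an integer) ✗
  n_f = 2: 1/n_i² = 0.250000000 − 0.021860618 = 0.228139382 → n_i = 2.094  (not an integer) ✗
  n_f = 3: 1/n_i² = 0.111111111 − 0.021860618 = 0.089250493 → n_i = 3.347  (not an integer) ✗
  n_f = 4: 1/n_i² = 0.062500000 − 0.021860618 = 0.040639382 → n_i = 4.961  (not an integer) ✗
  n_f = 5: 1/n_i² = 0.040000000 − 0.021860618 = 0.018139382 → n_i = 7.425  (not an integer) ✗
  n_f = 6: 1/n_i² = 0.027777778 − 0.021860618 = 0.005917160 → n_i = 13.000  → integer, n_i = 13 ✓

Only n_f = 6 gives an integer upper level, n_i = 13.

The transition is from n = 13 to n = 6 (emission).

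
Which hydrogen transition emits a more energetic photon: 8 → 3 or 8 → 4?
8 → 3

Calculate the energy for each transition:

Transition 8 → 3:
ΔE₁ = |E_3 - E_8| = |-13.6057/3² - (-13.6057/8²)|
ΔE₁ = |-1.511744444444 - (-0.212589062500)| = 1.299155382 eV

Transition 8 → 4:
ΔE₂ = |E_4 - E_8| = |-13.6057/4² - (-13.6057/8²)|
ΔE₂ = |-0.850356250000 - (-0.212589062500)| = 0.637767188 eV

Since 1.299155382 eV > 0.637767188 eV, the transition 8 → 3 emits the more energetic photon.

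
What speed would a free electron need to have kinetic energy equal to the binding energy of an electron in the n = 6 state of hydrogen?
3.646e+05 m/s (or 0.121623% of c)

The binding energy at n = 6 for hydrogen is:
E_6 = -13.6057/6² = -0.37793611 eV
|E_6| = 0.37793611 eV

Convert to Joules:
KE = 0.37793611 eV × (1.602177 × 10⁻¹⁹ J/eV) = 6.05521e-20 J

Using KE = ½mv²:
v = √(2·KE/m_e)
v = √(2 × 6.05521e-20 J / 9.10938 × 10⁻³¹ kg)
v = 3.646e+05 m/s

This is approximately 0.121623% the speed of light.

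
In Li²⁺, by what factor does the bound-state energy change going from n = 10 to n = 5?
4.000000

Using E_n = -13.6057 Z² / n² eV with Z = 3:

E_5 = -13.6057 × 3² / 5² = -122.4513 / 25 = -4.898052000000 eV
E_10 = -13.6057 × 3² / 10² = -122.4513 / 100 = -1.224513000000 eV

The ratio is:
E_5/E_10 = (-4.898052000000) / (-1.224513000000)
E_5/E_10 = (-122.4513/25) / (-122.4513/100)
E_5/E_10 = 100/25
E_5/E_10 = 4.000000
(Note: the Z² factors cancel in the ratio.)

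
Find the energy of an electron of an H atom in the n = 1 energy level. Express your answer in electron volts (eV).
-13.606 eV

The energy levels of a hydrogen-like atom are given by:
E_n = -13.6057 eV / n²

For n = 1:
E_1 = -13.6057 eV / 1²
E_1 = -13.6057 eV / 1
E_1 = -13.606 eV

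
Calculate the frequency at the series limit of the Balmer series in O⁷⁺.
5.2638e+16 Hz

The series limit corresponds to the transition from n = ∞ to n = 2.
This is the highest energy (shortest wavelength) transition in the Balmer series.

E_∞ = 0 eV
E_2 = -13.6057 × 8² / 2² = -217.69120 eV

Energy at series limit:
ΔE = E_∞ - E_2 = 0 - (-217.69120) = 217.69120 eV
E = 217.69120 eV × (1.602177 × 10⁻¹⁹ J/eV) = 3.487798e-17 J
f = E/h = 3.487798e-17 J / (6.62607 × 10⁻³⁴ J·s) = 5.2638e+16 Hz

This energy equals the ionization energy from the n = 2 state of O⁷⁺.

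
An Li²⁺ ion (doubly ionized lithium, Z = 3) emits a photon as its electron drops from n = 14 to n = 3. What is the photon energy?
12.980948 eV

The energy levels are E_n = -13.6057 Z² eV / n².

Energy at n = 14: E_14 = -13.6057 × 3² / 14² = -0.624751531 eV
Energy at n = 3: E_3 = -13.6057 × 3² / 3² = -13.605700000 eV

For emission (electron falling to lower state), the photon energy is:
E_photon = E_14 - E_3 = |-0.624751531 - (-13.605700000)|
E_photon = 12.980948 eV

This energy is carried away by the emitted photon.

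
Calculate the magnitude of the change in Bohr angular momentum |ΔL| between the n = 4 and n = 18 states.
1.476e-33 J·s (or 14ℏ)

In the Bohr model, L_n = nℏ where ℏ = 1.05457e-34 J·s.

L_18 = 18ℏ = 1.89823e-33 J·s
L_4 = 4ℏ = 4.21828e-34 J·s

ΔL = L_18 - L_4 = (18 - 4)ℏ = 14ℏ
ΔL = 14 × 1.05457e-34 J·s = 1.476e-33 J·s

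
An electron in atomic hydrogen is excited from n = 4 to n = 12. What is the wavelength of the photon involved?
1640.27724 nm

First, find the transition energy using E_n = -13.6057 / n² eV:
E_4 = -13.6057 / 4² = -0.85035625000 eV
E_12 = -13.6057 / 12² = -0.09448402778 eV

Photon energy: |ΔE| = |E_12 - E_4| = 0.75587222222 eV

Convert to wavelength using E = hc/λ with hc = 1239.84 eV·nm:
λ = hc/E = 1239.84 eV·nm / 0.75587222222 eV
λ = 1640.27724 nm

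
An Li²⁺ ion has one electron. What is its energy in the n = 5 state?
-4.8981 eV

For hydrogen-like ions, the energy levels scale with Z²:
E_n = -13.6057 Z² / n² eV

For Li²⁺ (Z = 3) at n = 5:
E_5 = -13.6057 × 3² / 5²
E_5 = -13.6057 × 9 / 25
E_5 = -122.4513 / 25
E_5 = -4.8981 eV

The energy is 9 times more negative than hydrogen at the same n due to the stronger nuclear charge.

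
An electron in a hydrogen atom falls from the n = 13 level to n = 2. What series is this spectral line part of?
Balmer series

The spectral series in hydrogen are named based on the final (lower) energy level:
- Lyman series: n_final = 1 (ultraviolet)
- Balmer series: n_final = 2 (visible/near-UV)
- Paschen series: n_final = 3 (infrared)
- Brackett series: n_final = 4 (infrared)
- Pfund series: n_final = 5 (far infrared)

Since this transition ends at n = 2, it belongs to the Balmer series.

For reference, this 13 → 2 line has photon energy
ΔE = 13.6057 eV × (1/2² - 1/13²) = 3.320917899 eV,
corresponding to wavelength λ = hc/ΔE = 1239.84 eV·nm / 3.320917899 eV = 373.34256 nm in the visible/near-UV region.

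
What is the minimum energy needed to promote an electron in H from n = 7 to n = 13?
0.20 eV

The energy levels of a hydrogen-like atom are E_n = -13.6057 eV / n².

Energy at n = 7: E_7 = -13.6057 / 7² = -0.27767 eV
Energy at n = 13: E_13 = -13.6057 / 13² = -0.08051 eV

The excitation energy is the difference:
ΔE = E_13 - E_7
ΔE = -0.08051 - (-0.27767)
ΔE = 0.20 eV

Since this is positive, energy must be absorbed (photon absorption).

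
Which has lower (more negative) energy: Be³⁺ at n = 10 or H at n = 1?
H at n = 1 (E = -13.605700 eV)

Using E_n = -13.6057 Z² / n² eV:

Be³⁺ (Z = 4) at n = 10:
E = -13.6057 × 4² / 10² = -13.6057 × 16 / 100 = -2.176912000 eV

H (Z = 1) at n = 1:
E = -13.6057 × 1² / 1² = -13.6057 × 1 / 1 = -13.605700000 eV

Since -13.605700000 eV < -2.176912000 eV,
H at n = 1 is more tightly bound (requires more energy to ionize).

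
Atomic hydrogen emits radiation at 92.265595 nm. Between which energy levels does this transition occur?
n = 9 → n = 1

First, find the photon energy from the wavelength (hc = 1239.84 eV·nm):
E = hc/λ = 1239.84 eV·nm / 92.265595 nm = 13.437728 eV

The energy levels of hydrogen satisfy E_n = -13.6057 / n² eV, so an emission n_i → n_f releases
ΔE = 13.6057 × (1/n_f² − 1/n_i²) eV.

Setting ΔE equal to the photon energy:
1/n_f² − 1/n_i² = 13.437728 / 13.6057 = 0.98765429

Since 1/n_i² must be positive, we need 1/n_f² > 0.98765429, i.e. n_f ≤ 1. For each allowed n_f, solve n_i = (1/n_f² − 0.98765429)^(−1/2) and check whether it is a whole number:
  n_f = 1: 1/n_i² = 1.00000000 − 0.98765429 = 0.01234571 → n_i = 9.000  → integer, n_i = 9 ✓

Only n_f = 1 gives an integer upper level, n_i = 9.

The transition is from n = 9 to n = 1 (emission).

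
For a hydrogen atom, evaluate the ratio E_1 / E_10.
100.00

Using E_n = -13.6057 Z² / n² eV with Z = 1:

E_1 = -13.6057 / 1² = -13.6057 / 1 = -13.60570000 eV
E_10 = -13.6057 / 10² = -13.6057 / 100 = -0.13605700 eV

The ratio is:
E_1/E_10 = (-13.60570000) / (-0.13605700)
E_1/E_10 = (-13.6057/1) / (-13.6057/100)
E_1/E_10 = 100/1
E_1/E_10 = 100.00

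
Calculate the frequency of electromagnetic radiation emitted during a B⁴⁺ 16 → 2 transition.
2.02e+16 Hz

First, find the transition energy:
E_16 = -13.6057 × 5² / 16² = -1.32868 eV
E_2 = -13.6057 × 5² / 2² = -85.03563 eV
|ΔE| = |E_2 - E_16| = 83.70695 eV

Convert to Joules: E = 83.70695 eV × (1.602177 × 10⁻¹⁹ J/eV) = 1.3411e-17 J

Using E = hf:
f = E/h = 1.3411e-17 J / (6.62607 × 10⁻³⁴ J·s)
f = 2.02e+16 Hz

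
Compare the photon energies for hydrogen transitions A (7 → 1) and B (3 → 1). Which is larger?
7 → 1

Calculate the energy for each transition:

Transition 7 → 1:
ΔE₁ = |E_1 - E_7| = |-13.6057/1² - (-13.6057/7²)|
ΔE₁ = |-13.60570000 - (-0.27766735)| = 13.32803 eV

Transition 3 → 1:
ΔE₂ = |E_1 - E_3| = |-13.6057/1² - (-13.6057/3²)|
ΔE₂ = |-13.60570000 - (-1.51174444)| = 12.09396 eV

Since 13.32803 eV > 12.09396 eV, the transition 7 → 1 emits the more energetic photon.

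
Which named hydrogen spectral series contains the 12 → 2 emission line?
Balmer series

The spectral series in hydrogen are named based on the final (lower) energy level:
- Lyman series: n_final = 1 (ultraviolet)
- Balmer series: n_final = 2 (visible/near-UV)
- Paschen series: n_final = 3 (infrared)
- Brackett series: n_final = 4 (infrared)
- Pfund series: n_final = 5 (far infrared)

Since this transition ends at n = 2, it belongs to the Balmer series.

For reference, this 12 → 2 line has photon energy
ΔE = 13.6057 eV × (1/2² - 1/12²) = 3.3069410 eV,
corresponding to wavelength λ = hc/ΔE = 1239.84 eV·nm / 3.3069410 eV = 374.921 nm in the visible/near-UV region.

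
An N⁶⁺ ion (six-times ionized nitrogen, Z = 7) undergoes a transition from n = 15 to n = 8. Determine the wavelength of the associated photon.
166.34 nm

First, find the transition energy using E_n = -13.6057 Z² / n² eV:
E_15 = -13.6057 × 7² / 15² = -2.963019 eV
E_8 = -13.6057 × 7² / 8² = -10.416864 eV

Photon energy: |ΔE| = |E_8 - E_15| = 7.453845 eV

Convert to wavelength using E = hc/λ with hc = 1239.84 eV·nm:
λ = hc/E = 1239.84 eV·nm / 7.453845 eV
λ = 166.34 nm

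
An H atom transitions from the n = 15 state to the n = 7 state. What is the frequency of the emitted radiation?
5.25e+13 Hz

First, find the transition energy:
E_15 = -13.6057 / 15² = -0.060470 eV
E_7 = -13.6057 / 7² = -0.277667 eV
|ΔE| = |E_7 - E_15| = 0.217197 eV

Convert to Joules: E = 0.217197 eV × (1.602177 × 10⁻¹⁹ J/eV) = 3.4799e-20 J

Using E = hf:
f = E/h = 3.4799e-20 J / (6.62607 × 10⁻³⁴ J·s)
f = 5.25e+13 Hz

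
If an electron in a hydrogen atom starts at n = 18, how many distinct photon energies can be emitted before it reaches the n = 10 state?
36

The electron can occupy levels n = 10, 11, ..., 18 during de-excitation — that is m = 18 - 10 + 1 = 9 distinct levels.

The number of distinct spectral lines equals the number of ways to choose 2 of these m levels (each pair gives one possible emission transition):

Number of lines = m(m-1)/2 = 9×8/2 = 36

These correspond to all possible transitions between the 9 levels:
18 → 17, 18 → 16, 18 → 15, 18 → 14, 18 → 13, 18 → 12, 18 → 11, 18 → 10...

Each transition produces a photon with a unique energy (and thus wavelength). This count does not depend on Z.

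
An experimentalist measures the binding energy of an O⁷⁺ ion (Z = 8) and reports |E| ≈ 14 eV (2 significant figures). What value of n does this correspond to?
n = 8

The exact energy levels follow E_n = -13.6057 Z² / n² eV with Z = 8.

The measured value (-14 eV) is reported to only 2 significant figures, so we must test candidate n values and see which one matches to that precision.

Candidate energies:
  n = 6:  E = -13.6057 × 8² / 6² = -24.18791 eV
  n = 7:  E = -13.6057 × 8² / 7² = -17.77071 eV
  n = 8:  E = -13.6057 × 8² / 8² = -13.60570 eV  ← matches
  n = 9:  E = -13.6057 × 8² / 9² = -10.75018 eV
  n = 10:  E = -13.6057 × 8² / 10² = -8.70765 eV

Checking against the measurement of -14 eV (2 sig figs), only n = 8 agrees:
E_8 = -13.60570 eV, which rounds to -14 eV ✓

Therefore n = 8.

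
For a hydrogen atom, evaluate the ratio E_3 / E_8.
7.111111

Using E_n = -13.6057 Z² / n² eV with Z = 1:

E_3 = -13.6057 / 3² = -13.6057 / 9 = -1.511744444444 eV
E_8 = -13.6057 / 8² = -13.6057 / 64 = -0.212589062500 eV

The ratio is:
E_3/E_8 = (-1.511744444444) / (-0.212589062500)
E_3/E_8 = (-13.6057/9) / (-13.6057/64)
E_3/E_8 = 64/9
E_3/E_8 = 7.111111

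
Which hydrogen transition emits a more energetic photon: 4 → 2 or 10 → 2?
10 → 2

Calculate the energy for each transition:

Transition 4 → 2:
ΔE₁ = |E_2 - E_4| = |-13.6057/2² - (-13.6057/4²)|
ΔE₁ = |-3.401425000000 - (-0.850356250000)| = 2.551068750 eV

Transition 10 → 2:
ΔE₂ = |E_2 - E_10| = |-13.6057/2² - (-13.6057/10²)|
ΔE₂ = |-3.401425000000 - (-0.136057000000)| = 3.265368000 eV

Since 3.265368000 eV > 2.551068750 eV, the transition 10 → 2 emits the more energetic photon.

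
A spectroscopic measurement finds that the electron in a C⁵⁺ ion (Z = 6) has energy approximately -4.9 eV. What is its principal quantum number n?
n = 10

The exact energy levels follow E_n = -13.6057 Z² / n² eV with Z = 6.

The measured value (-4.9 eV) is reported to only 2 significant figures, so we must test candidate n values and see which one matches to that precision.

Candidate energies:
  n = 8:  E = -13.6057 × 6² / 8² = -7.65321 eV
  n = 9:  E = -13.6057 × 6² / 9² = -6.04698 eV
  n = 10:  E = -13.6057 × 6² / 10² = -4.89805 eV  ← matches
  n = 11:  E = -13.6057 × 6² / 11² = -4.04798 eV
  n = 12:  E = -13.6057 × 6² / 12² = -3.40143 eV

Checking against the measurement of -4.9 eV (2 sig figs), only n = 10 agrees:
E_10 = -4.89805 eV, which rounds to -4.9 eV ✓

Therefore n = 10.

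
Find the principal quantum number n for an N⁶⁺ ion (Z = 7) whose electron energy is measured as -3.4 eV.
n = 14

The exact energy levels follow E_n = -13.6057 Z² / n² eV with Z = 7.

The measured value (-3.4 eV) is reported to only 2 significant figures, so we must test candidate n values and see which one matches to that precision.

Candidate energies:
  n = 12:  E = -13.6057 × 7² / 12² = -4.62972 eV
  n = 13:  E = -13.6057 × 7² / 13² = -3.94485 eV
  n = 14:  E = -13.6057 × 7² / 14² = -3.40143 eV  ← matches
  n = 15:  E = -13.6057 × 7² / 15² = -2.96302 eV
  n = 16:  E = -13.6057 × 7² / 16² = -2.60422 eV

Checking against the measurement of -3.4 eV (2 sig figs), only n = 14 agrees:
E_14 = -3.40143 eV, which rounds to -3.4 eV ✓

Therefore n = 14.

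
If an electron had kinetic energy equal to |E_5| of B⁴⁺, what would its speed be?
2.1877e+06 m/s (or 0.730% of c)

The binding energy at n = 5 for B⁴⁺ is:
E_5 = -13.6057 × 5²/5² = -13.605700 eV
|E_5| = 13.605700 eV

Convert to Joules:
KE = 13.605700 eV × (1.602177 × 10⁻¹⁹ J/eV) = 2.179874e-18 J

Using KE = ½mv²:
v = √(2·KE/m_e)
v = √(2 × 2.179874e-18 J / 9.10938 × 10⁻³¹ kg)
v = 2.1877e+06 m/s

This is approximately 0.730% the speed of light.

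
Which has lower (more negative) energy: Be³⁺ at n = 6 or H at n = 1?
H at n = 1 (E = -13.6057 eV)

Using E_n = -13.6057 Z² / n² eV:

Be³⁺ (Z = 4) at n = 6:
E = -13.6057 × 4² / 6² = -13.6057 × 16 / 36 = -6.0469778 eV

H (Z = 1) at n = 1:
E = -13.6057 × 1² / 1² = -13.6057 × 1 / 1 = -13.6057000 eV

Since -13.6057000 eV < -6.0469778 eV,
H at n = 1 is more tightly bound (requires more energy to ionize).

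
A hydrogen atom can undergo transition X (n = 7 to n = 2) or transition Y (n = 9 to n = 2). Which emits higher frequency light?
9 → 2

Calculate the energy for each transition:

Transition 7 → 2:
ΔE₁ = |E_2 - E_7| = |-13.6057/2² - (-13.6057/7²)|
ΔE₁ = |-3.40142500000 - (-0.27766734694)| = 3.12375765 eV

Transition 9 → 2:
ΔE₂ = |E_2 - E_9| = |-13.6057/2² - (-13.6057/9²)|
ΔE₂ = |-3.40142500000 - (-0.16797160494)| = 3.23345340 eV

Since 3.23345340 eV > 3.12375765 eV, the transition 9 → 2 emits the more energetic photon.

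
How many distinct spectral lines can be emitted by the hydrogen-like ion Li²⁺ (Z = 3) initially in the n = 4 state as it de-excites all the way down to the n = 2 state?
3

The electron can occupy levels n = 2, 3, ..., 4 during de-excitation — that is m = 4 - 2 + 1 = 3 distinct levels.

The number of distinct spectral lines equals the number of ways to choose 2 of these m levels (each pair gives one possible emission transition):

Number of lines = m(m-1)/2 = 3×2/2 = 3

These correspond to all possible transitions between the 3 levels:
4 → 3, 4 → 2, 3 → 2

Each transition produces a photon with a unique energy (and thus wavelength). This count does not depend on Z.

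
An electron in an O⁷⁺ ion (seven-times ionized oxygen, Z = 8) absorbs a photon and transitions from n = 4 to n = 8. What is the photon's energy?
40.817100 eV

The energy levels of a hydrogen-like atom are E_n = -13.6057 Z² eV / n².

Energy at n = 4: E_4 = -13.6057 × 8² / 4² = -54.422800000 eV
Energy at n = 8: E_8 = -13.6057 × 8² / 8² = -13.605700000 eV

The excitation energy is the difference:
ΔE = E_8 - E_4
ΔE = -13.605700000 - (-54.422800000)
ΔE = 40.817100 eV

Since this is positive, energy must be absorbed (photon absorption).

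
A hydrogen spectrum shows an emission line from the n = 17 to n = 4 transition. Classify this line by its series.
Brackett series

The spectral series in hydrogen are named based on the final (lower) energy level:
- Lyman series: n_final = 1 (ultraviolet)
- Balmer series: n_final = 2 (visible/near-UV)
- Paschen series: n_final = 3 (infrared)
- Brackett series: n_final = 4 (infrared)
- Pfund series: n_final = 5 (far infrared)

Since this transition ends at n = 4, it belongs to the Brackett series.

For reference, this 17 → 4 line has photon energy
ΔE = 13.6057 eV × (1/4² - 1/17²) = 0.80327770 eV,
corresponding to wavelength λ = hc/ΔE = 1239.84 eV·nm / 0.80327770 eV = 1543.48 nm in the infrared region.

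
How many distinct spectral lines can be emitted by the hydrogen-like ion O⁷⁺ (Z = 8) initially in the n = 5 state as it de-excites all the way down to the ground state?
10

The electron can occupy levels n = 1, 2, ..., 5 during de-excitation — that is m = 5 - 1 + 1 = 5 distinct levels.

The number of distinct spectral lines equals the number of ways to choose 2 of these m levels (each pair gives one possible emission transition):

Number of lines = m(m-1)/2 = 5×4/2 = 10

These correspond to all possible transitions between the 5 levels:
5 → 4, 5 → 3, 5 → 2, 5 → 1, 4 → 3, 4 → 2, 4 → 1, 3 → 2...

Each transition produces a photon with a unique energy (and thus wavelength). This count does not depend on Z.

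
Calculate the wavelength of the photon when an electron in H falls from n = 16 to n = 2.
370.2919 nm

First, find the transition energy using E_n = -13.6057 / n² eV:
E_16 = -13.6057 / 16² = -0.05314727 eV
E_2 = -13.6057 / 2² = -3.40142500 eV

Photon energy: |ΔE| = |E_2 - E_16| = 3.34827773 eV

Convert to wavelength using E = hc/λ with hc = 1239.84 eV·nm:
λ = hc/E = 1239.84 eV·nm / 3.34827773 eV
λ = 370.2919 nm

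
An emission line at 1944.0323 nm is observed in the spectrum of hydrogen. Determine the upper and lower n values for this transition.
n = 8 → n = 4

First, find the photon energy from the wavelength (hc = 1239.84 eV·nm):
E = hc/λ = 1239.84 eV·nm / 1944.0323 nm = 0.63776718 eV

The energy levels of hydrogen satisfy E_n = -13.6057 / n² eV, so an emission n_i → n_f releases
ΔE = 13.6057 × (1/n_f² − 1/n_i²) eV.

Setting ΔE equal to the photon energy:
1/n_f² − 1/n_i² = 0.63776718 / 13.6057 = 0.046874999

Since 1/n_i² must be positive, we need 1/n_f² > 0.046874999, i.e. n_f ≤ 4. For each allowed n_f, solve n_i = (1/n_f² − 0.046874999)^(−1/2) and check whether it is a whole number:
  n_f = 1: 1/n_i² = 1.000000000 − 0.046874999 = 0.953125001 → n_i = 1.024  (not an integer) ✗
  n_f = 2: 1/n_i² = 0.250000000 − 0.046874999 = 0.203125001 → n_i = 2.219  (not an integer) ✗
  n_f = 3: 1/n_i² = 0.111111111 − 0.046874999 = 0.064236112 → n_i = 3.946  (not an integer) ✗
  n_f = 4: 1/n_i² = 0.062500000 − 0.046874999 = 0.015625001 → n_i = 8.000  → integer, n_i = 8 ✓

Only n_f = 4 gives an integer upper level, n_i = 8.

The transition is from n = 8 to n = 4 (emission).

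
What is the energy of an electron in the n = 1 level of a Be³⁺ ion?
-217.691 eV

For hydrogen-like ions, the energy levels scale with Z²:
E_n = -13.6057 Z² / n² eV

For Be³⁺ (Z = 4) at n = 1:
E_1 = -13.6057 × 4² / 1²
E_1 = -13.6057 × 16 / 1
E_1 = -217.6912 / 1
E_1 = -217.691 eV

The energy is 16 times more negative than hydrogen at the same n due to the stronger nuclear charge.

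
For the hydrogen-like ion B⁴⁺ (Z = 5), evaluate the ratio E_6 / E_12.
4.000

Using E_n = -13.6057 Z² / n² eV with Z = 5:

E_6 = -13.6057 × 5² / 6² = -340.1425 / 36 = -9.448402778 eV
E_12 = -13.6057 × 5² / 12² = -340.1425 / 144 = -2.362100694 eV

The ratio is:
E_6/E_12 = (-9.448402778) / (-2.362100694)
E_6/E_12 = (-340.1425/36) / (-340.1425/144)
E_6/E_12 = 144/36
E_6/E_12 = 4.000
(Note: the Z² factors cancel in the ratio.)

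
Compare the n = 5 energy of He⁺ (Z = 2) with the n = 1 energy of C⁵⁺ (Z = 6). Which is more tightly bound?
C⁵⁺ at n = 1 (E = -489.805 eV)

Using E_n = -13.6057 Z² / n² eV:

He⁺ (Z = 2) at n = 5:
E = -13.6057 × 2² / 5² = -13.6057 × 4 / 25 = -2.176912 eV

C⁵⁺ (Z = 6) at n = 1:
E = -13.6057 × 6² / 1² = -13.6057 × 36 / 1 = -489.805200 eV

Since -489.805200 eV < -2.176912 eV,
C⁵⁺ at n = 1 is more tightly bound (requires more energy to ionize).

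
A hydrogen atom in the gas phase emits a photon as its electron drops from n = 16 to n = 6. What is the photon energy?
0.32479 eV

The energy levels are E_n = -13.6057 eV / n².

Energy at n = 16: E_16 = -13.6057 / 16² = -0.05314727 eV
Energy at n = 6: E_6 = -13.6057 / 6² = -0.37793611 eV

For emission (electron falling to lower state), the photon energy is:
E_photon = E_16 - E_6 = |-0.05314727 - (-0.37793611)|
E_photon = 0.32479 eV

This energy is carried away by the emitted photon.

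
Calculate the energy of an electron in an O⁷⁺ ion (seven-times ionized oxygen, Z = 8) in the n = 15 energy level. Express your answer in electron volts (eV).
-3.87 eV

The energy levels of a hydrogen-like atom are given by:
E_n = -13.6057 Z² / n² eV  (with Z = 8 for O⁷⁺)

For n = 15:
E_15 = -13.6057 × 8² / 15²
E_15 = -13.6057 × 64 / 225
E_15 = -3.87 eV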